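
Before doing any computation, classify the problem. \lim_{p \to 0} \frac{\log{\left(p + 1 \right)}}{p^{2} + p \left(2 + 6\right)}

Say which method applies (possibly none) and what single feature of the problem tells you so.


Diagnosis: l'Hôpital's rule (0/0) — numerator and denominator both vanish at 0 — a genuine 0/0 form, which is exactly when l'Hôpital applies. A local series expansion at the point resolves it as well; the rule is the packaged version of that step.


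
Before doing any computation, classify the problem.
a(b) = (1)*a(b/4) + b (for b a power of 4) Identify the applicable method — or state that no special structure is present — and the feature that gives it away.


Best approach: the master substitution — the argument contracts 4-fold per step: reindex b exponentially and solve the linear recurrence in the new index.


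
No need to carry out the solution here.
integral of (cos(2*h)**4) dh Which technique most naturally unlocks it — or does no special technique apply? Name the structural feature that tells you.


Verdict: a trigonometric identity — the exponent on cos(2*h)**4 is even — the power-reduction identity is the standard preprocessing step.


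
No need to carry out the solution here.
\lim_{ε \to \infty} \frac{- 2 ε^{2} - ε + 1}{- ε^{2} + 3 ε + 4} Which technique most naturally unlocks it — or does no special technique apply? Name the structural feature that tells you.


Best approach: dominant-term comparison — divide by the highest power of ε present: lower-order terms vanish and the dominant ratio remains. Viewed as a single quotient this is an ∞/∞ form — an at-infinity application of l'Hôpital's rule would also resolve it; comparing leading growth reads the answer without differentiating.


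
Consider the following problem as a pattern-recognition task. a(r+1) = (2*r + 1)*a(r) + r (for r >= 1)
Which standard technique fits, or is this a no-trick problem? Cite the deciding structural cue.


Diagnosis: a summation factor — one step of memory with a weight 2*r + 1 that changes as the index grows — the summation-factor construction is built for this.


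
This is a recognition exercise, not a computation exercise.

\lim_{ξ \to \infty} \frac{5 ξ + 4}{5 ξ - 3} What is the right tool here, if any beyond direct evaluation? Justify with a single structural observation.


Technique: dominant-term comparison — divide by the highest power of ξ present: lower-order terms vanish and the dominant ratio remains. As a single quotient, the ∞/∞ shape would yield to repeated differentiation as well — the growth comparison gets there in one look.


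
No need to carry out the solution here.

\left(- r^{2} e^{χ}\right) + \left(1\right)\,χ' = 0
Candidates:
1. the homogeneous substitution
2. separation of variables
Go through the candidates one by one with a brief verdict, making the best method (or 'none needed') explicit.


Method: separation of variables — solved for the derivative, the right side factors as r^{2} times e^{χ} — all r-dependence separates from all χ-dependence.
- the homogeneous substitution: the slope does not depend on the ratio of the variables alone.
- separation of variables: applies; the problem has the shape this method handles.


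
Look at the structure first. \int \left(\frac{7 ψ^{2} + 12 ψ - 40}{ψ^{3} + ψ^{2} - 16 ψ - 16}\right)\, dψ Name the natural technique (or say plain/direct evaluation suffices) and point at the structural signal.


Best approach: partial fractions — the bottom factors while the top stays lower-degree — split into simple fractions and integrate piece by piece.


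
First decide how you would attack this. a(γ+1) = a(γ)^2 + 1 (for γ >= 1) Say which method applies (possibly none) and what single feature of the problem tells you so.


Technique: no special technique — a nonlinear dependence on earlier terms breaks linearity, and with it every superposition-based closed form.


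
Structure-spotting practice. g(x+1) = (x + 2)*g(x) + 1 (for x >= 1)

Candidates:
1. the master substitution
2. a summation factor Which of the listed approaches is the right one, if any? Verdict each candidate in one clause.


Technique: a summation factor — with the index-dependent coefficient x + 2, dividing by the cumulative product turns the left side into a pure difference.
- the master substitution: there is no divide-the-index recursive argument.
- a summation factor: yes — fits the structure here.


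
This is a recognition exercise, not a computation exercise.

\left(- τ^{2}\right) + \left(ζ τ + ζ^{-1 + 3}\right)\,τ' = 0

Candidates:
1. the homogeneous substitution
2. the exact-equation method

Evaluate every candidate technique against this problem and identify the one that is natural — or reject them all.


Method: the homogeneous substitution — the slope's numerator and denominator have matching total degree, so it depends only on τ/ζ and the ratio substitution collapses it. This can also be massaged into Bernoulli form (the roles of the variables may need exchanging); the homogeneous substitution avoids that setup.
- the homogeneous substitution — yes — fits the structure here.
- the exact-equation method — the cross partial derivatives disagree, so no single potential exists.


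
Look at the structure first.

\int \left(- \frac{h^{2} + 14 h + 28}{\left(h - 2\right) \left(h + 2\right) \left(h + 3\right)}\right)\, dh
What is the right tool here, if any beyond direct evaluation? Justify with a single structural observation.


Method: partial fractions — a proper rational integrand whose denominator splits into simpler factors — decompose into partial fractions first.


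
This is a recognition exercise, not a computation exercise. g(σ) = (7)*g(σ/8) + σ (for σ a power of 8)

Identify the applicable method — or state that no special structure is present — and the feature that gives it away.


Diagnosis: the master substitution — divide-the-index recursion (σ/8 inside the call) straightens out once the index is rewritten as 8^m.


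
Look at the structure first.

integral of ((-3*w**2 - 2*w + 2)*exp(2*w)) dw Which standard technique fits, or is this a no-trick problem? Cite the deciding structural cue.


Diagnosis: integration by parts — a polynomial -3*w**2 - 2*w + 2 against the kernel exp(2*w) is the signature bounded-ladder case for integration by parts.


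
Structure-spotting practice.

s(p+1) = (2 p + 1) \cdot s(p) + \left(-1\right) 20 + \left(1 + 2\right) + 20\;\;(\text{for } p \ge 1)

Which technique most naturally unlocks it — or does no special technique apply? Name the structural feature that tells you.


Verdict: a summation factor — one step of memory with a weight 2 p + 1 that changes as the index grows — the summation-factor construction is built for this.


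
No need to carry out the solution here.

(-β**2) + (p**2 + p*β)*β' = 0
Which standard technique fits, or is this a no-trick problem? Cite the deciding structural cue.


Verdict: the homogeneous substitution — the slope's numerator and denominator share total degree; set v = β/p and the equation drops to separable form. A Bernoulli-style rewrite — possibly after exchanging which variable is treated as dependent — would work as well; the homogeneous substitution is the more immediate reading here.


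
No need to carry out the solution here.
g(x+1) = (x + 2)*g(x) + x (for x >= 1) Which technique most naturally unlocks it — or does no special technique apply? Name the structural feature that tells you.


Method: a summation factor — rescale the sequence by the product of the weights x + 2 so far — the recurrence collapses to a plain running sum.


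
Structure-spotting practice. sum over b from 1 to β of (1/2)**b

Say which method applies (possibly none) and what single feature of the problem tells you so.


Verdict: the geometric series formula — each term is 1/2 times the previous one, so the geometric-series formula applies directly.


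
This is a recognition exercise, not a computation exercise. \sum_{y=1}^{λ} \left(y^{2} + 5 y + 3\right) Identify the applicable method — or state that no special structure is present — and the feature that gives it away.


Technique: no special technique — constant-multiple powers of y with no cancellation partners and no common ratio — use the standard power-sum formulas.


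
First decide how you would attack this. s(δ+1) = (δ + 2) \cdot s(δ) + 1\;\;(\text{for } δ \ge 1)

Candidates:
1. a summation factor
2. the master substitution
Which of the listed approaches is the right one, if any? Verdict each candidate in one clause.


Method: a summation factor — the coefficient δ + 2 drifts with the index, so no fixed root exists; normalizing by the cumulative product telescopes it.
- a summation factor: applicable, and directly so.
- the master substitution — no fixed divisor shrinks the index between calls.


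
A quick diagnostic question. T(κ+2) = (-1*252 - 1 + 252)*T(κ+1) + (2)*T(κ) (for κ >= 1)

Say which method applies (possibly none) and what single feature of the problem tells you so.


Verdict: the characteristic-root method — the recurrence treats every index alike (constant coefficients, no forcing) — precisely the regime where r^κ trials close it.


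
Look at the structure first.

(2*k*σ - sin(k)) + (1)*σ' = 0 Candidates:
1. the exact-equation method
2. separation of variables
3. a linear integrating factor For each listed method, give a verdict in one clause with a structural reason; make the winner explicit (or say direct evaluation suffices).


Verdict: a linear integrating factor — σ enters only linearly with coefficient 2*k; multiply by exp of the integral of 2*k and the left side becomes one derivative.
- the exact-equation method — the cross partial derivatives disagree, so no single potential exists.
- separation of variables: no division isolates the independent variable from the unknown.
- a linear integrating factor: a fit — the right tool for this form.


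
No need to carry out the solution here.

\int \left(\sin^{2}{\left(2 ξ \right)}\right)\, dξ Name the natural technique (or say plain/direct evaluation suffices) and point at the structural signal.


Diagnosis: a trigonometric identity — \sin^{2}{\left(2 ξ \right)} is an even power — the power-reduction identity rewrites it into first-degree cosines.


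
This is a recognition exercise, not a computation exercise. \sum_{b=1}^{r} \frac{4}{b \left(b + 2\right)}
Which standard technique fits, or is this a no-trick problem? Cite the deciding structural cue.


Best approach: telescoping — after splitting \frac{4}{b \left(b + 2\right)} into partial fractions, the pieces are shifted copies of one function and cancel telescopically.


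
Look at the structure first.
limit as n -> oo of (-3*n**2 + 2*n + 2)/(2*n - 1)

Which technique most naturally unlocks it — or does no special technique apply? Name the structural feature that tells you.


Diagnosis: dominant-term comparison — growth-rate triage: the leading powers of n decide the limit, everything else is noise. Differentiating the expression as a single quotient would eventually settle it as well; matching dominant growth settles it immediately.


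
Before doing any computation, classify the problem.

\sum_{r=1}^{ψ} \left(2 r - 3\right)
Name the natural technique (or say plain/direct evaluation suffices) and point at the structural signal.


Diagnosis: no special technique — this is bookkeeping, not technique: standard formulas for sums of constant-multiple powers of r apply termwise.


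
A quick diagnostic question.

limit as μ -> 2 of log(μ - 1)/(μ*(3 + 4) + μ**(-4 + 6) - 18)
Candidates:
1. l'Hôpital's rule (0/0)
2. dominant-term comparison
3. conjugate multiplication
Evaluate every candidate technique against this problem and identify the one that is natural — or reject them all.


Method: l'Hôpital's rule (0/0) — both numerator and denominator vanish at 2: the genuine 0/0 indeterminate that l'Hôpital exists for. One could equally expand both pieces locally and compare leading terms; the rule does that in one stroke.
- l'Hôpital's rule (0/0) — applies; the problem has the shape this method handles.
- dominant-term comparison: this is not a rational comparison of growth rates at infinity.
- conjugate multiplication — there are no radicals in tension whose conjugate would simplify matters.


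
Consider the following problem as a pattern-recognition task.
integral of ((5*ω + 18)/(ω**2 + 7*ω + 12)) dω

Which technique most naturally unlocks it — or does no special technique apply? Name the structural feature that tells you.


Diagnosis: partial fractions — the denominator ω**2 + 7*ω + 12 factors, so the quotient decomposes into elementary partial fractions term by term.


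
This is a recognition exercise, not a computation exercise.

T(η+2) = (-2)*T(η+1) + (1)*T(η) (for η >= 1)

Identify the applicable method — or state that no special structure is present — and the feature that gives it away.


Verdict: the characteristic-root method — linear, homogeneous, constant coefficients: solutions of the form r^η exist — find the roots of the characteristic polynomial.


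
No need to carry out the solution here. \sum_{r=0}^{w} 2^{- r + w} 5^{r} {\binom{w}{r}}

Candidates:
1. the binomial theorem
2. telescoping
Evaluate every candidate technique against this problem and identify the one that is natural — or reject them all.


Verdict: the binomial theorem — binomial coefficients against complementary powers of 5 and 2: recognize the binomial expansion and resum.
- the binomial theorem: yes, a natural case for it.
- telescoping: writing out consecutive terms as given produces no pairwise cancellation.


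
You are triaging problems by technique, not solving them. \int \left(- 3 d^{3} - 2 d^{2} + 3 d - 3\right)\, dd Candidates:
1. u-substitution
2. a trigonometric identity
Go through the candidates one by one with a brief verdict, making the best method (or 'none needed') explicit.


Technique: no special technique — scan for structure and find none: constant multiples of powers of d, integrate directly.
- u-substitution — no substitution does more than relabel what direct integration already handles.
- a trigonometric identity: no sine or cosine appears, so there is nothing for a trigonometric identity to act on.


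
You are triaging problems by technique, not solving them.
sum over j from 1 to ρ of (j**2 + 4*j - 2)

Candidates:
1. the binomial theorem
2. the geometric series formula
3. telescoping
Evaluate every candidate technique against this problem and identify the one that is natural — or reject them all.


Verdict: no special technique — no ratio, no shift structure, no binomial pattern: sum the constant-multiple powers of j with known formulas.
- the binomial theorem — the summand does not match any term pattern of an expanded binomial power.
- the geometric series formula: dividing successive terms gives an index-dependent quantity, not a constant.
- telescoping: neither a shifted-difference shape nor integer-spaced poles are present.


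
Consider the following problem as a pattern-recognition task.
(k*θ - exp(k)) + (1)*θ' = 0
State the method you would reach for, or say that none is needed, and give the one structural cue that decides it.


Method: a linear integrating factor — linear in the unknown with genuine forcing: multiply through by the exponential of the integrated coefficient and the left side closes into one derivative.


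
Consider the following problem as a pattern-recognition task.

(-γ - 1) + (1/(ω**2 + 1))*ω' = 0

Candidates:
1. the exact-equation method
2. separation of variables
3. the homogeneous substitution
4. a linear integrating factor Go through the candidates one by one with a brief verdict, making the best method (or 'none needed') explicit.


Diagnosis: separation of variables — one side of the product carries the independent variable, the other the unknown — the textbook separation shape.
- the exact-equation method: the cross-partial test holds only vacuously — each coefficient lives in its own variable, so the exactness machinery reads no structure the split form does not already show.
- separation of variables — yes — fits the structure here.
- the homogeneous substitution — the slope does not depend on the ratio of the variables alone.
- a linear integrating factor: a nonlinear term in the unknown puts this outside the integrating-factor template.


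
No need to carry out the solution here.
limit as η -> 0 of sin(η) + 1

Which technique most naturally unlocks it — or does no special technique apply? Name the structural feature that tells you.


Diagnosis: no special technique — the expression is continuous at 0 — substitute and evaluate; no indeterminate form appears.


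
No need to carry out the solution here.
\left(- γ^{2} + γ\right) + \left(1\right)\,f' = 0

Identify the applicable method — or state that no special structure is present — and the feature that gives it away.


Best approach: no special technique — solved for the derivative, f never appears on the right — this is a direct integration in γ, not a differential-equations problem at heart.


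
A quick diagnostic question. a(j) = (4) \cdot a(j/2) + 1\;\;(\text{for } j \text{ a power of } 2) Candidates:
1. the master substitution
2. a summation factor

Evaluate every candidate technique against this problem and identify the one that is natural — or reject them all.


Best approach: the master substitution — treat m = log base 2 of j as the new clock: one recursion step advances m by one while j scales by 2.
- the master substitution — applies; the problem has the shape this method handles.
- a summation factor — the recursion divides its index rather than shifting it — there is no previous-term chain for a summation factor to telescope.


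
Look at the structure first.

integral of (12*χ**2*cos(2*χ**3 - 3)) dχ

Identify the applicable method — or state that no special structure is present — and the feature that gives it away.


Method: u-substitution — read it as f(2*χ**3 - 3) times a constant multiple of d(2*χ**3 - 3): one substitution, u = 2*χ**3 - 3, finishes it.


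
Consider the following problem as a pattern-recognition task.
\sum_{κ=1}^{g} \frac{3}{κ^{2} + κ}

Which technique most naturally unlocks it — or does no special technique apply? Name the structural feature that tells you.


Best approach: telescoping — the denominator's roots in \frac{3}{κ^{2} + κ} sit an integer apart: decomposition produces a self-cancelling chain.


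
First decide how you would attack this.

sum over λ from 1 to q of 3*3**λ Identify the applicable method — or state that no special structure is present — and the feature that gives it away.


Diagnosis: the geometric series formula — the ratio of consecutive terms is the constant 3, independent of the index — a geometric sum.


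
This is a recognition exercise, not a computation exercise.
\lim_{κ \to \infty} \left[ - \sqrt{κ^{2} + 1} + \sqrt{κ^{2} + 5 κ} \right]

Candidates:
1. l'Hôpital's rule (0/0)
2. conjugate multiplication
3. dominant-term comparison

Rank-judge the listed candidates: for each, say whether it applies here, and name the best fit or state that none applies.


Best approach: conjugate multiplication — both pieces blow up but their difference is finite; the conjugate trick rationalizes \sqrt{κ^{2} + 5 κ} - \sqrt{κ^{2} + 1}.
- l'Hôpital's rule (0/0): no quotient structure at all: the clash is ∞ minus ∞, which rationalizing converts into a tractable ratio.
- conjugate multiplication — applies; the problem has the shape this method handles.
- dominant-term comparison: leading-power comparison does not apply to this form.


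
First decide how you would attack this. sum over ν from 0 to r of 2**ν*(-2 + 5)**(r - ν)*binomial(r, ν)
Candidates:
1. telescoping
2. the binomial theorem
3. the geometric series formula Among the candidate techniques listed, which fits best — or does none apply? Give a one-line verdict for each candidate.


Technique: the binomial theorem — binomial coefficients against complementary powers of 2 and (-2 + 5): recognize the binomial expansion and resum.
- telescoping — the summand is not presented as a shifted difference — a telescoping rewrite may exist, but the displayed structure does not offer one.
- the binomial theorem: yes, a natural case for it.
- the geometric series formula: the term-to-term ratio changes with the index, so the geometric formula cannot close it.


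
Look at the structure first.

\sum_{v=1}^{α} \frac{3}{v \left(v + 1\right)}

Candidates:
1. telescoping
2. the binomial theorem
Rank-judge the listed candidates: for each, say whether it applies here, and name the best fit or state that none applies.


Technique: telescoping — one partial-fraction pass turns \frac{3}{v \left(v + 1\right)} into a shifted difference, and shifted differences telescope.
- telescoping: a fit — the right tool for this form.
- the binomial theorem: no binomial coefficients pair with matched powers.


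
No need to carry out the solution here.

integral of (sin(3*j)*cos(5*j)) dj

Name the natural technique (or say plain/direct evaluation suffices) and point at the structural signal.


Technique: a trigonometric identity — distinct frequencies under one product (sin(3*j)*cos(5*j)): the product-to-sum identity is the systematic route to an integrable form.


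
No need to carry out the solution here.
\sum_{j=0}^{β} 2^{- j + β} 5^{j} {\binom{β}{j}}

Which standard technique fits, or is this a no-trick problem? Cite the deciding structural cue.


Method: the binomial theorem — terms weighting {\binom{β}{j}} against matched powers of 5 and 2 reassemble into (5 + 2)^β by the binomial theorem.


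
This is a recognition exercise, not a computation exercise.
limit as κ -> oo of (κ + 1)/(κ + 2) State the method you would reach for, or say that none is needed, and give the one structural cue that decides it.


Verdict: dominant-term comparison — divide through by the highest power of κ; every lower-order term dies and the dominant terms decide the limit. Viewed as a single quotient this is an ∞/∞ form — an at-infinity application of l'Hôpital's rule would also resolve it; comparing leading growth reads the answer without differentiating.


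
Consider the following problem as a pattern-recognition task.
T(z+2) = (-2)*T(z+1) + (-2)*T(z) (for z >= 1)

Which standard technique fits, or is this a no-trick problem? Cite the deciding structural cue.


Diagnosis: the characteristic-root method — shift-invariance with fixed coefficients calls for exponential trials; the characteristic polynomial finds every r^z.


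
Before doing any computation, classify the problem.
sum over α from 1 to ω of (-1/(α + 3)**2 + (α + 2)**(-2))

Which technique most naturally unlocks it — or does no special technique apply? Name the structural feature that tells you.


Diagnosis: telescoping — difference-of-shifts structure (each term adds (α + 2)**(-2), then subtracts its one-index-advanced value, which the following term adds back) leaves only the first and last pieces standing.


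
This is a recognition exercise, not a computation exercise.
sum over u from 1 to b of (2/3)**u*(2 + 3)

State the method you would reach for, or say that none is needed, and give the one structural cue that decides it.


Method: the geometric series formula — consecutive terms stand in a fixed index-free ratio — the geometric sum formula closes it.


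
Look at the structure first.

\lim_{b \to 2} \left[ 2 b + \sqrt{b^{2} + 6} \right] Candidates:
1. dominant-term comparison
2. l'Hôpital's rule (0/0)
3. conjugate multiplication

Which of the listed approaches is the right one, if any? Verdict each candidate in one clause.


Technique: no special technique — nothing blocks direct substitution at 2: plug in and finish.
- dominant-term comparison: leading-power comparison does not apply to this form.
- l'Hôpital's rule (0/0): substituting the point produces a determinate value, not a 0 over 0 clash.
- conjugate multiplication: no difference of divergent radicals appears, so rationalizing has nothing to cancel.


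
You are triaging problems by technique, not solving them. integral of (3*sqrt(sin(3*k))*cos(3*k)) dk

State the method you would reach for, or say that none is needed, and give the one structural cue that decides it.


Diagnosis: u-substitution — collected, the integrand has one factor that is, up to a constant, the derivative of an inner expression the rest depends on — substitute for that inner expression.


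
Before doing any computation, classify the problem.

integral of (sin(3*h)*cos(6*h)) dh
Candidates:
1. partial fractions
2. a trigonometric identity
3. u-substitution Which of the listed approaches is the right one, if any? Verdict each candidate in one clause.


Technique: a trigonometric identity — two sinusoids at different rates multiply in sin(3*h)*cos(6*h); the product-to-sum identity uncouples them.
- partial fractions — the expression is not a ratio of polynomials that decomposes further.
- a trigonometric identity — a fit — the right tool for this form.
- u-substitution: no subexpression of the integrand pairs with its own derivative as a factor — individual terms may offer their own substitutions, but any change of variable covering the whole integral would have to be constructed from outside the expression.


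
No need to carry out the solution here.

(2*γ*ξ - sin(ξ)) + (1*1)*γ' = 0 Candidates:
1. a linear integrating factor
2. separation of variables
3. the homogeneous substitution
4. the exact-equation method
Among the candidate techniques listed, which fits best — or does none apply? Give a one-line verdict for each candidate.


Best approach: a linear integrating factor — linear in the unknown with genuine forcing: multiply through by the exponential of the integrated coefficient and the left side closes into one derivative.
- a linear integrating factor: yes — fits the structure here.
- separation of variables: the two dependences do not factor apart.
- the homogeneous substitution — the ratio substitution does not collapse this equation.
- the exact-equation method — the mixed-partials test fails on this split — it is not an exact differential as presented.


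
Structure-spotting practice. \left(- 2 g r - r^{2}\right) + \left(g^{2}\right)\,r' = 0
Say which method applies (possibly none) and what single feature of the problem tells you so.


Verdict: the homogeneous substitution — the slope's numerator and denominator have matching total degree, so it depends only on r/g and the ratio substitution collapses it. This doubles as a Bernoulli equation in the unknown as written; the homogeneous route needs no setup at all.


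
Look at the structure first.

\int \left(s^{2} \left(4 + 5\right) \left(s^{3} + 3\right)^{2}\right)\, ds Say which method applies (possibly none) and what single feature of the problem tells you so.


Best approach: u-substitution — the only nontrivial dependence routes through s^{3} + 3, whose derivative supplies the leftover factor up to a constant multiple — u = s^{3} + 3 flattens it. Nothing stops a full expansion here — the substitution simply spares the algebra.


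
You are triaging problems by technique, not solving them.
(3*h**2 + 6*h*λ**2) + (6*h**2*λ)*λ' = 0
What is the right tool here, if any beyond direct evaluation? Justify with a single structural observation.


Method: the exact-equation method — checking ∂/∂λ of 3*h**2 + 6*h*λ**2 against ∂/∂h of 6*h**2*λ: they match — the equation is exact as it stands.


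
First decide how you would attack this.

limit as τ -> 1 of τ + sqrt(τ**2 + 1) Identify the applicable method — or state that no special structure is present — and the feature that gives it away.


Diagnosis: no special technique — the function is continuous at 1; evaluation is itself the limit, no machinery required.


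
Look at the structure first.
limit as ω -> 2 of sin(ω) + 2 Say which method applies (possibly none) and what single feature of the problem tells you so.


Verdict: no special technique — the expression is continuous at the evaluation point — substitute directly; no indeterminate form appears.


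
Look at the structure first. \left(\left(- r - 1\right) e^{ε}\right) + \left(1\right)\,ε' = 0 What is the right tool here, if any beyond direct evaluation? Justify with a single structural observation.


Technique: separation of variables — solved for the derivative, the right side splits multiplicatively into a function of each variable alone — divide and integrate each side.


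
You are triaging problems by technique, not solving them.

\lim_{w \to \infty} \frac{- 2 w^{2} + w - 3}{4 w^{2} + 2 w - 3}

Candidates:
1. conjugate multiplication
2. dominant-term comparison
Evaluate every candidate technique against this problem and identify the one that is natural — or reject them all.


Technique: dominant-term comparison — as w grows, only the highest-degree terms matter — compare leading terms and read the limit off.
- conjugate multiplication — no divergent radical difference is present for a conjugate pair to cancel.
- dominant-term comparison — yes, a natural case for it.


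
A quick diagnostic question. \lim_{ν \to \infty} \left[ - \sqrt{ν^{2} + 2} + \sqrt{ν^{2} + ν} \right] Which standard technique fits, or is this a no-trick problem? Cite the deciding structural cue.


Best approach: conjugate multiplication — divergence minus divergence hides a finite answer — expose it by pairing \sqrt{ν^{2} + ν} - \sqrt{ν^{2} + 2} with its conjugate.


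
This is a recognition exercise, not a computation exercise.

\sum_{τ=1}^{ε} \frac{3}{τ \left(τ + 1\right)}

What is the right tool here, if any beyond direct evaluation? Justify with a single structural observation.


Technique: telescoping — one partial-fraction pass turns \frac{3}{τ \left(τ + 1\right)} into a shifted difference, and shifted differences telescope.


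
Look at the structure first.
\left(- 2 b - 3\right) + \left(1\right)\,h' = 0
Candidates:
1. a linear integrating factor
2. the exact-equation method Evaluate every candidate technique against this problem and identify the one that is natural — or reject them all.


Method: no special technique — with h absent the equation is not coupled at all: direct integration in b.
- a linear integrating factor — the linear template holds only trivially here (the unknown is absent, so the coefficient is zero) — the method is not the natural label.
- the exact-equation method: no dependence on the unknown anywhere: exactness is a label without content here.


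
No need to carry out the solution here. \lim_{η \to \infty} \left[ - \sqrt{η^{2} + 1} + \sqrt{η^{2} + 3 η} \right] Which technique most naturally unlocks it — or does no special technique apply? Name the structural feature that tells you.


Verdict: conjugate multiplication — neither \sqrt{η^{2} + 3 η} nor \sqrt{η^{2} + 1} converges alone, so rewrite their difference as a conjugate-rationalized quotient first.


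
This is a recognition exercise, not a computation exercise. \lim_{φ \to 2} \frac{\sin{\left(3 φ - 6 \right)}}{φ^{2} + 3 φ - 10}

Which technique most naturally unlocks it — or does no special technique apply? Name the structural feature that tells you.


Technique: l'Hôpital's rule (0/0) — plug in 2: top and bottom both hit zero, so differentiate each and retry. Expanding numerator and denominator to first order gives the same value — the rule automates exactly that.


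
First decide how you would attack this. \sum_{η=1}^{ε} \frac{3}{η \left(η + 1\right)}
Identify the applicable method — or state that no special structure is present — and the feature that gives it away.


Diagnosis: telescoping — after splitting \frac{3}{η \left(η + 1\right)} into partial fractions, the pieces are shifted copies of one function and cancel telescopically.


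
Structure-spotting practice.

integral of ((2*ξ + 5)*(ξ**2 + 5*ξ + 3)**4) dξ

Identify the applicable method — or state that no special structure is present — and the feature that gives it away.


Best approach: u-substitution — collected, the integrand has one factor that is, up to a constant, the derivative of an inner expression the rest depends on — substitute for that inner expression. One could also expand and integrate term by term; the substitution is strictly more direct.


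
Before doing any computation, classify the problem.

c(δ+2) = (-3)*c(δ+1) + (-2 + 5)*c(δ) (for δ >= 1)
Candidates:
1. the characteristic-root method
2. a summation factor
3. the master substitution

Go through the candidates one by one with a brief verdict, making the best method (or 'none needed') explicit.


Verdict: the characteristic-root method — fixed numeric weights on consecutive terms and no forcing term added: the root method in its home territory.
- the characteristic-root method: applicable, and directly so.
- a summation factor — the recurrence reaches back more than one step, outside the first-order family a summation factor normalizes.
- the master substitution: the recursive argument is a shift of the index, not a fixed fraction of it.


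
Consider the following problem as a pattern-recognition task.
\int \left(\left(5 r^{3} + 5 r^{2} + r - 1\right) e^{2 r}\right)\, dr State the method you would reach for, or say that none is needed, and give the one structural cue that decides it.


Verdict: integration by parts — differentiate 5 r^{3} + 5 r^{2} + r - 1, integrate e^{2 r}: each pass lowers the polynomial degree, so parts terminates.


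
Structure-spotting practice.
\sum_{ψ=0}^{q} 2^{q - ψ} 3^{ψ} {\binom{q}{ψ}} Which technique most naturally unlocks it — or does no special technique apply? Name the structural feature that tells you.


Diagnosis: the binomial theorem — {\binom{q}{ψ}} weighting matched powers of 3 and 2 is the expanded form of (3 + 2)^q — fold it back up.


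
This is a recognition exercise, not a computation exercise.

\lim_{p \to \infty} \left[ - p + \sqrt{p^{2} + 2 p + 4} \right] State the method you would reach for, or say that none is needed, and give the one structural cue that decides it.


Diagnosis: conjugate multiplication — neither \sqrt{p^{2} + 2 p + 4} nor p converges alone, so rewrite their difference as a conjugate-rationalized quotient first.


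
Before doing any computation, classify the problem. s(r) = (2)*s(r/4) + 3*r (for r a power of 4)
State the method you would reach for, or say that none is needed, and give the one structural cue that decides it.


Method: the master substitution — treat m = log base 4 of r as the new clock: one recursion step advances m by one while r scales by 4.


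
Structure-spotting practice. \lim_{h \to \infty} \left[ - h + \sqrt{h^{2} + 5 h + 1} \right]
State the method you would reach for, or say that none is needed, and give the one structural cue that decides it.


Method: conjugate multiplication — \sqrt{h^{2} + 5 h + 1} and h both blow up, but their difference is tame once the conjugate rationalizes it.


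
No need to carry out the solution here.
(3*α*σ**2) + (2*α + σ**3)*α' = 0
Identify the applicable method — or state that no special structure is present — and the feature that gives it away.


Method: the exact-equation method — the compatibility test passes: the α-derivative of 3*α*σ**2 matches the σ-derivative of 2*α + σ**3, so integrate a potential.


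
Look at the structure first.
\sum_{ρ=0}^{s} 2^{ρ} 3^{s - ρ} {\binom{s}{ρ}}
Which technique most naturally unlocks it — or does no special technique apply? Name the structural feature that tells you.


Diagnosis: the binomial theorem — {\binom{s}{ρ}} weighting matched powers of 2 and 3 is the expanded form of (2 + 3)^s — fold it back up.


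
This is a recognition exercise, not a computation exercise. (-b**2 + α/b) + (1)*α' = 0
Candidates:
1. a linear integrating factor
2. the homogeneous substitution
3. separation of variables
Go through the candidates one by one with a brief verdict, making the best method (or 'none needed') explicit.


Best approach: a linear integrating factor — linear in the unknown with genuine forcing: multiply through by the exponential of the integrated coefficient and the left side closes into one derivative.
- a linear integrating factor — yes — fits the structure here.
- the homogeneous substitution: the slope changes under joint rescaling, failing the degree-zero test.
- separation of variables — no division isolates the independent variable from the unknown.


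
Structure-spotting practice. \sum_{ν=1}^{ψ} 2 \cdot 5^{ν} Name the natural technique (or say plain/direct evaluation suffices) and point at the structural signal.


Verdict: the geometric series formula — each term is 5 times the previous one, so the geometric-series formula applies directly.


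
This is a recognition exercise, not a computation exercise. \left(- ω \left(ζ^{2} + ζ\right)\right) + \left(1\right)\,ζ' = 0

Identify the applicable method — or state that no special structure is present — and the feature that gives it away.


Technique: separation of variables — solved for the derivative, the right side splits multiplicatively into a function of each variable alone — divide and integrate each side. A Bernoulli rewrite would carry it as the equation stands — separating the variables needs no rearrangement either.


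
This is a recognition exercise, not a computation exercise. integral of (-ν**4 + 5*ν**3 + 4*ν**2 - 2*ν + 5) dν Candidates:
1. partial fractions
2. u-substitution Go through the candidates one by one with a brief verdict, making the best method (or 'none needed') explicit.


Diagnosis: no special technique — a term-by-term power-rule job in ν; no substitution or rearrangement earns its keep here.
- partial fractions: there is no rational-function structure to decompose.
- u-substitution: no substitution does more than relabel what direct integration already handles.


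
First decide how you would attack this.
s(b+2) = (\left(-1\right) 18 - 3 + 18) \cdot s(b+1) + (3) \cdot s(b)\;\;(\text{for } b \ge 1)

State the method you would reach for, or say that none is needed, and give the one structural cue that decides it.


Best approach: the characteristic-root method — this is the constant-coefficient homogeneous case — the whole solution in b reduces to a polynomial's roots.


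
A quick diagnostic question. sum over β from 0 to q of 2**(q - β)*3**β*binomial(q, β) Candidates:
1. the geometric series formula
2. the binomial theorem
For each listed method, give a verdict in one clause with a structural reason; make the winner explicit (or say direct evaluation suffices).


Verdict: the binomial theorem — terms weighting binomial(q, β) against matched powers of 3 and 2 reassemble into (3 + 2)^q by the binomial theorem.
- the geometric series formula: the term-to-term ratio changes with the index, so the geometric formula cannot close it.
- the binomial theorem — yes, a natural case for it.


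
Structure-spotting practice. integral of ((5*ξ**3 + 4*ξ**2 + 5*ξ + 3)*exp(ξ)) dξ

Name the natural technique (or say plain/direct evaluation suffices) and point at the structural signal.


Method: integration by parts — 5*ξ**3 + 4*ξ**2 + 5*ξ + 3 dies after finitely many derivatives while exp(ξ) cycles under integration — the tabular/parts setup.


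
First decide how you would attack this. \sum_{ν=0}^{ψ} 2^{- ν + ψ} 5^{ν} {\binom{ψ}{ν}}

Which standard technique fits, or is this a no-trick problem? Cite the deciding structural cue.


Verdict: the binomial theorem — the binomial coefficients weight matched powers of 5 and 2, which is exactly the expansion of a binomial power.
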